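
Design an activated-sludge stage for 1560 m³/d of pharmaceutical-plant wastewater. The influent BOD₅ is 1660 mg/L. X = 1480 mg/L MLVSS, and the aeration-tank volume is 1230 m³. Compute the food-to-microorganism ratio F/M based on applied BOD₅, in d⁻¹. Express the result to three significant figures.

F/M ≈ 1.42 d⁻¹

F/M = Q·S₀ / (V·X) = 1560 × 1660 / (1230 × 1480) = 1.423 g BOD₅·(g VSS·d)⁻¹.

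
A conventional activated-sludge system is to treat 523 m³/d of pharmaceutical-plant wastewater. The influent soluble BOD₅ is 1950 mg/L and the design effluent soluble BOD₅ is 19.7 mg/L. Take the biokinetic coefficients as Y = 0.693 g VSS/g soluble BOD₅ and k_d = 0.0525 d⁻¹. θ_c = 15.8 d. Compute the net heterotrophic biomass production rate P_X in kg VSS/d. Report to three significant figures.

Y_obs = Y / (1 + k_d θ_c) = 0.693 / (1 + 0.0525 × 15.8) = 0.693 / 1.829 = 0.3788.
Mass of soluble BOD₅ removed per day: Q(S₀ − S) = 523 × 1930 g/m³ = 1010 kg/d.
P_X = Y_obs · Q(S₀ − S) = 0.3788 × 1010 = 382.4 kg VSS/d.

P_X ≈ 382 kg VSS/d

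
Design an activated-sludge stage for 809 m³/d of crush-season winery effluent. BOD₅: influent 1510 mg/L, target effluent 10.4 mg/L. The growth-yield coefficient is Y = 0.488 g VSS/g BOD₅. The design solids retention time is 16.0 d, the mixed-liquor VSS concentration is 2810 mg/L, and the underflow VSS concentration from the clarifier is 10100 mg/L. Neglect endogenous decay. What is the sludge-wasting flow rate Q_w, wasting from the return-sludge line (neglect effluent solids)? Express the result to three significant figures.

Q_w ≈ 58.6 m³/d

With k_d = 0 the design equation reduces to V = Y Q (S₀−S) θ_c / X = 0.488 × 809 × (1510 − 10.4) × 16.0 / 2810 = 3371 m³.
θ_c = V·X/(Q_w·X_r) when wasting from the recycle, so Q_w = V·X/(θ_c·X_r) = 3371 × 2810 / (16.0 × 10100) = 58.62 m³/d.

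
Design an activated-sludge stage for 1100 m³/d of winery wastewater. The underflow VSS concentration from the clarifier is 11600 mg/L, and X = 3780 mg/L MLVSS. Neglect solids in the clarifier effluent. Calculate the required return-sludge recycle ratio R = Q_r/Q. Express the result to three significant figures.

R ≈ 0.483

Solids balance on the clarifier gives (1+R)X = R·X_r, so R = X/(X_r − X) = 3780 / (11600 − 3780) = 0.4834.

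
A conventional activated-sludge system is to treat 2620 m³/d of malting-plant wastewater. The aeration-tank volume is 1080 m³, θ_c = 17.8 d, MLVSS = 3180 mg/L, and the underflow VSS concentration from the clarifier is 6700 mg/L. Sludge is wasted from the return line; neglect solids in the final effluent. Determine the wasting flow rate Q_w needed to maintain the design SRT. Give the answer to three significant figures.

Q_w ≈ 28.8 m³/d

θ_c = V·X/(Q_w·X_r) when wasting from the recycle, so Q_w = V·X/(θ_c·X_r) = 1080 × 3180 / (17.8 × 6700) = 28.80 m³/d.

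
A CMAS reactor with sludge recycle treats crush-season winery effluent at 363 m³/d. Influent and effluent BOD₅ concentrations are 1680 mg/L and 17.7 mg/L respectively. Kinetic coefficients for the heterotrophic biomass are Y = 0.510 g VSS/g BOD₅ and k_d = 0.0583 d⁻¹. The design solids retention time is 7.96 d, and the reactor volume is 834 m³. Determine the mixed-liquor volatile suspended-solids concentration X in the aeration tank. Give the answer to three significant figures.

From V·X·(1 + k_d·θ_c) = Y·Q·(S₀ − S)·θ_c: X = 0.510 × 363 × (1680 − 17.7) × 7.96 / [834 × (1 + 0.0583 × 7.96)] = 2006 mg/L.

X ≈ 2010 mg/L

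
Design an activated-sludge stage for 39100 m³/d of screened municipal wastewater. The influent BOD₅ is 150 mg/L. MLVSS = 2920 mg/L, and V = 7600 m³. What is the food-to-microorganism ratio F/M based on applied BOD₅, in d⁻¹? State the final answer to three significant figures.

Food-to-microorganism ratio F/M = Q S₀ / (V X) = 39100 × 150 / (7600 × 2920) = 0.2643 d⁻¹.

F/M ≈ 0.264 d⁻¹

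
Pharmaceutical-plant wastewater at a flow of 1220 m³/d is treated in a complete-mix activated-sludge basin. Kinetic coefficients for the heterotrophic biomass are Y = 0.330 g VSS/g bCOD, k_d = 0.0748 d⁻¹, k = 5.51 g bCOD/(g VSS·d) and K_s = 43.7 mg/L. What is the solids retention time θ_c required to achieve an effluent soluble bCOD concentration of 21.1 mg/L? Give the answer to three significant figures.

Specific growth rate at S = 21.1 mg/L: μ = YkS/(K_s+S) = 0.330·5.51·21.1/(43.7+21.1) = 0.5921 d⁻¹.
Then 1/θ_c = μ − k_d = 0.5921 − 0.0748 = 0.5173 d⁻¹, giving θ_c = 1.933 d.

θ_c ≈ 1.93 d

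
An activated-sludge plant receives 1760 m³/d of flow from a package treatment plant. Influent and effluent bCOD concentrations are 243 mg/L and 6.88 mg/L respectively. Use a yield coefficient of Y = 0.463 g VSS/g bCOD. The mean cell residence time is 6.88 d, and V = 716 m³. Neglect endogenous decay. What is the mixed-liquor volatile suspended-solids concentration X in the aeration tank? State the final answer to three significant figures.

X ≈ 1850 mg/L

X = Y·Q·ΔS·θ_c / V = 0.463 × 1760 × (243 − 6.88) × 6.88 / 716 = 1849 mg/L.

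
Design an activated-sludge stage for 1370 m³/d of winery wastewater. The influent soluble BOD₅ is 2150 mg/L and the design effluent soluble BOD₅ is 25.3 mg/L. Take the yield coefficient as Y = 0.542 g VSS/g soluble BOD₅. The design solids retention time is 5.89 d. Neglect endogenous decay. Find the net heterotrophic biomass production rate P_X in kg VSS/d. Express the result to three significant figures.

No decay correction is needed, so Y_obs = Y = 0.542.
Q·(S₀ − S) = 1370 × (2150 − 25.3) × 10⁻³ = 2911 kg/d removed.
P_X = Y_obs · Q(S₀ − S) = 0.5420 × 2911 = 1578 kg VSS/d.

P_X ≈ 1580 kg VSS/d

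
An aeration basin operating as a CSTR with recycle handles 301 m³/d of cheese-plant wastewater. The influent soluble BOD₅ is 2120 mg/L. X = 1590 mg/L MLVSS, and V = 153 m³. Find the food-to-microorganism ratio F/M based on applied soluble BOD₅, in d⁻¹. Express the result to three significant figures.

F/M ≈ 2.62 d⁻¹

F/M = Q·S₀ / (V·X) = 301 × 2120 / (153.0 × 1590) = 2.623 g soluble BOD₅·(g VSS·d)⁻¹.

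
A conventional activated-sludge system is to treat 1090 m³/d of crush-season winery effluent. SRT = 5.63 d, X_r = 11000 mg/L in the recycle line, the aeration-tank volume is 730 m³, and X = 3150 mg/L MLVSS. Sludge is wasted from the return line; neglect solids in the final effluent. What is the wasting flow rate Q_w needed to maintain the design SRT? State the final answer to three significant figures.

Wasting from the return line (neglecting effluent solids): Q_w = V·X / (θ_c·X_r) = 730.0 × 3150 / (5.63 × 11000) = 37.13 m³/d.

Q_w ≈ 37.1 m³/d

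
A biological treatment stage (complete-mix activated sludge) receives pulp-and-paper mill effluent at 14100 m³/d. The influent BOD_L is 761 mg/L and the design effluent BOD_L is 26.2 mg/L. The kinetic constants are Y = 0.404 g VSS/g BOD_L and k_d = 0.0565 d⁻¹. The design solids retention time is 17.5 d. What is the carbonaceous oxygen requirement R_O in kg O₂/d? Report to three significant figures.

Y_obs = Y / (1 + k_d θ_c) = 0.404 / (1 + 0.0565 × 17.5) = 0.404 / 1.989 = 0.2031.
ΔS = 761 − 26.2 = 734.8 mg/L, so the substrate removal rate is 14100 × 734.8/1000 = 10361 kg BOD_L/d.
P_X = Y_obs·Q·(S₀ − S) = 0.2031 × 10361 = 2105 kg VSS/d.
R_O = Q·ΔS − 1.42 P_X = 10361 − 2989 = 7372 kg O₂/d.

R_O ≈ 7370 kg O₂/d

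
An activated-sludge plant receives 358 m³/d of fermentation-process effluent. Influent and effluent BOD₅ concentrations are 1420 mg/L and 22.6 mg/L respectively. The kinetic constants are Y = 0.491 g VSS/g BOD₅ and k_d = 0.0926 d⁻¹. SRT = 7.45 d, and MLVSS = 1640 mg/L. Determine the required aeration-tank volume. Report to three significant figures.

V ≈ 660 m³

Rearranging the biomass balance for a CMAS with decay, V = Y·Q·ΔS·θ_c / [X·(1+k_d θ_c)] = 0.491 × 358 × (1420 − 22.6) × 7.45 / [1640 × (1 + 0.0926 × 7.45)] = 1.83×10^6 / 2771 = 660.3 m³.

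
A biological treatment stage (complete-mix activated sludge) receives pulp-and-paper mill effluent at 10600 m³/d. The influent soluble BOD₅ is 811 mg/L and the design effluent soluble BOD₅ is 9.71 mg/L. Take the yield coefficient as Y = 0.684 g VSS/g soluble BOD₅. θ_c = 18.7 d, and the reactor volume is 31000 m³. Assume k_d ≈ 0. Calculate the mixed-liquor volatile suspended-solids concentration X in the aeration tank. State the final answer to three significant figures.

Without decay, X = Y Q (S₀−S) θ_c / V = 0.684 × 10600 × (811 − 9.71) × 18.7 / 31000 = 3505 mg/L.

X ≈ 3500 mg/L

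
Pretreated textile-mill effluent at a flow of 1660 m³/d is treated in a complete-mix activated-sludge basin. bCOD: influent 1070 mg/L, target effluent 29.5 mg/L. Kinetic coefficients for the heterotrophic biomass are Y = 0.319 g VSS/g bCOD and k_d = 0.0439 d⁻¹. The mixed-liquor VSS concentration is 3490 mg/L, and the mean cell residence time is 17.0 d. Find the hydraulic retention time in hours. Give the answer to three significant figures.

From the SRT design equation V = Y Q (S₀−S) θ_c / [X (1 + k_d θ_c)] = 0.319 × 1660 × (1070 − 29.5) × 17.0 / [3490 × (1 + 0.0439 × 17.0)] = 9.37×10^6 / 6095 = 1537 m³.
τ = V/Q = 1537/1660 = 0.9258 d, or 22.22 h.

τ ≈ 22.2 h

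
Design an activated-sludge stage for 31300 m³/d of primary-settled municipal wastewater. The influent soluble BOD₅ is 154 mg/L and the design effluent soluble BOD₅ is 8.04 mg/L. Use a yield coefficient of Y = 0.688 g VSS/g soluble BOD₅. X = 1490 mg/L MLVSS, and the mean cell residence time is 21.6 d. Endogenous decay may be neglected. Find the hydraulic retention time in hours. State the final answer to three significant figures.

τ ≈ 34.9 h

Biomass mass balance (decay neglected): V·X = Y·Q·(S₀ − S)·θ_c, so V = 0.688 × 31300 × (154 − 8.04) × 21.6 / 1490 = 45565 m³.
τ = V/Q = 45565/31300 = 1.456 d, or 34.94 h.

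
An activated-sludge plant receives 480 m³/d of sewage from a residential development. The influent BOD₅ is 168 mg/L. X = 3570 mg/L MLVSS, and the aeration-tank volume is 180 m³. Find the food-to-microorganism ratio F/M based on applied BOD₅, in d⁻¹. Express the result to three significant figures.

F/M ≈ 0.125 d⁻¹

F/M = applied load / biomass = Q·S₀/(V·X) = 480 × 168 / (180.0 × 3570) = 0.1255 d⁻¹.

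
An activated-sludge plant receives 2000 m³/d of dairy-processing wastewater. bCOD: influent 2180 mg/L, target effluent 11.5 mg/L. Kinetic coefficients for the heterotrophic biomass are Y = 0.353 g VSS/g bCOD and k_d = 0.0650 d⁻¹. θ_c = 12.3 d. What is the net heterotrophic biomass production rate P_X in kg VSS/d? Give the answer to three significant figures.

P_X ≈ 851 kg VSS/d

Y_obs = Y / (1 + k_d θ_c) = 0.353 / (1 + 0.0650 × 12.3) = 0.353 / 1.800 = 0.1962.
Substrate removed = Q·(S₀ − S) = 2000 m³/d × (2180 − 11.5) g/m³ = 4.34×10^6 g/d = 4337 kg/d.
Biomass produced: P_X = Y_obs·Q·ΔS = 0.1962 × 4337 ≈ 850.8 kg VSS/d.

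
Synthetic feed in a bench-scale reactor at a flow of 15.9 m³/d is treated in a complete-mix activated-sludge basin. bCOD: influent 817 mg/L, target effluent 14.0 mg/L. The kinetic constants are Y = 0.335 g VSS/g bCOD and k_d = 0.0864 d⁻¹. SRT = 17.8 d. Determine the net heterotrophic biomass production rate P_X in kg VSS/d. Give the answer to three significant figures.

Correct the yield for decay: Y_obs = Y/(1 + k_d θ_c) = 0.335 / (1 + 0.0864 × 17.8) = 0.335 / 2.538 = 0.1320.
ΔS = 817 − 14.0 = 803.0 mg/L, so the substrate removal rate is 15.9 × 803.0/1000 = 12.77 kg bCOD/d.
P_X = Y_obs · Q(S₀ − S) = 0.1320 × 12.77 = 1.685 kg VSS/d.

P_X ≈ 1.69 kg VSS/d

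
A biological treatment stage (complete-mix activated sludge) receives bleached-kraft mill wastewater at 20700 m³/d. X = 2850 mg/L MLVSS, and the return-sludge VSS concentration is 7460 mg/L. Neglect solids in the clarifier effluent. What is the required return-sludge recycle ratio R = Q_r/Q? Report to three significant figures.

R ≈ 0.618

R = Q_r/Q = X/(X_r − X) = 2850 / (7460 − 2850) = 0.6182.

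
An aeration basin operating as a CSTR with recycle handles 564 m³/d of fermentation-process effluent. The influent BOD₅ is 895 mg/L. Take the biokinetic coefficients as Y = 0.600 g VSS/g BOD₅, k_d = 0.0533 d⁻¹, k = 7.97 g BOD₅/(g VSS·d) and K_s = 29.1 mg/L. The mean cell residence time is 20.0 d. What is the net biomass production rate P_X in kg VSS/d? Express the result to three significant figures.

P_X ≈ 146 kg VSS/d

For a completely mixed reactor with recycle the Lawrence–McCarty relation gives S = K_s·(1 + k_d·θ_c) / [θ_c·(Y·k − k_d) − 1] = 29.1 × (1 + 0.0533 × 20.0) / [20.0 × (0.600 × 7.97 − 0.0533) − 1] = 60.12 / 93.57 = 0.6425 mg/L.
Observed yield with endogenous decay: Y_obs = Y / (1 + k_d·θ_c) = 0.600 / (1 + 0.0533 × 20.0) = 0.600 / 2.066 = 0.2904 g VSS/g BOD₅.
Substrate removed = Q·(S₀ − S) = 564 m³/d × (895 − 0.642) g/m³ = 5.04×10^5 g/d = 504.4 kg/d.
Net biomass production P_X = Y_obs × Q·(S₀ − S) = 0.2904 × 504.4 = 146.5 kg VSS/d.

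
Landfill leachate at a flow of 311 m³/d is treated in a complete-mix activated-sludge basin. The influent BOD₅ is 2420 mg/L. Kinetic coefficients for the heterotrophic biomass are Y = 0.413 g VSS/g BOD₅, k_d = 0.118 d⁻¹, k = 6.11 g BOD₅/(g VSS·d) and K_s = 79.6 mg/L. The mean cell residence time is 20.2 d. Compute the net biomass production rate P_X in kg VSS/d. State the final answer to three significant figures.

P_X ≈ 91.6 kg VSS/d

For a completely mixed reactor with recycle the Lawrence–McCarty relation gives S = K_s·(1 + k_d·θ_c) / [θ_c·(Y·k − k_d) − 1] = 79.6 × (1 + 0.118 × 20.2) / [20.2 × (0.413 × 6.11 − 0.118) − 1] = 269.3 / 47.59 = 5.660 mg/L.
Y_obs = Y / (1 + k_d θ_c) = 0.413 / (1 + 0.118 × 20.2) = 0.413 / 3.384 = 0.1221.
Substrate removed = Q·(S₀ − S) = 311 m³/d × (2420 − 5.66) g/m³ = 7.51×10^5 g/d = 750.9 kg/d.
Net biomass production P_X = Y_obs × Q·(S₀ − S) = 0.1221 × 750.9 = 91.65 kg VSS/d.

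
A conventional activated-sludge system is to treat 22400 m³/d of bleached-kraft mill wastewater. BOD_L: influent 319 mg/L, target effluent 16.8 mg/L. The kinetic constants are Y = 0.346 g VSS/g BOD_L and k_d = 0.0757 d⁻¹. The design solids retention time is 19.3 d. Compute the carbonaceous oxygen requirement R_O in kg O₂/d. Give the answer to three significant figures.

R_O ≈ 5420 kg O₂/d

Y_obs = Y / (1 + k_d θ_c) = 0.346 / (1 + 0.0757 × 19.3) = 0.346 / 2.461 = 0.1406.
Substrate removed = Q·(S₀ − S) = 22400 m³/d × (319 − 16.8) g/m³ = 6.77×10^6 g/d = 6769 kg/d.
P_X = Y_obs·Q·(S₀ − S) = 0.1406 × 6769 = 951.7 kg VSS/d.
R_O = Q·(S₀ − S) − 1.42·P_X = 6769 − 1.42 × 951.7 = 5418 kg O₂/d.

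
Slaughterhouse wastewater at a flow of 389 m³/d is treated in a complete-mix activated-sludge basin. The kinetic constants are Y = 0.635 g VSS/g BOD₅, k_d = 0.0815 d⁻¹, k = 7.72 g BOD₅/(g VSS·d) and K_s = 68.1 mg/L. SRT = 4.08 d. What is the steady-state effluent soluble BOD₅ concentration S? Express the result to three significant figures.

S ≈ 4.86 mg/L

Effluent substrate depends only on kinetics and SRT: S = K_s(1 + k_d θ_c) / [θ_c(Yk − k_d) − 1] = 68.1 × (1 + 0.0815 × 4.08) / [4.08 × (0.635 × 7.72 − 0.0815) − 1] = 90.74 / 18.67 = 4.861 mg/L.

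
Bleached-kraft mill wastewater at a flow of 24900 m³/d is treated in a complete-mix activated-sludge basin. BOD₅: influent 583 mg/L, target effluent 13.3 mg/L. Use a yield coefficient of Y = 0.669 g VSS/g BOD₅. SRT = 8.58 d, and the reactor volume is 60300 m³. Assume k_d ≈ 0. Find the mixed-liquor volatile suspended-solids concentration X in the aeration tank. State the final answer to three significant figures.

X ≈ 1350 mg/L

Without decay, X = Y Q (S₀−S) θ_c / V = 0.669 × 24900 × (583 − 13.3) × 8.58 / 60300 = 1350 mg/L.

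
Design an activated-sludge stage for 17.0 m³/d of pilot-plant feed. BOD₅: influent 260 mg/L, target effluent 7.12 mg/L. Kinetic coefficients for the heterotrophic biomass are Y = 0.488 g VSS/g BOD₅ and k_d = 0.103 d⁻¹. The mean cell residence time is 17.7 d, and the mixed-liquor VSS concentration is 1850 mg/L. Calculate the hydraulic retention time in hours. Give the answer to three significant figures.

Steady-state biomass mass balance: V·X·(1 + k_d·θ_c) = Y·Q·(S₀ − S)·θ_c, so V = 0.488 × 17.0 × (260 − 7.12) × 17.7 / [1850 × (1 + 0.103 × 17.7)] = 3.71×10^4 / 5223 = 7.110 m³.
τ = V/Q = 7.110/17.0 = 0.4182 d, or 10.04 h.

τ ≈ 10.0 h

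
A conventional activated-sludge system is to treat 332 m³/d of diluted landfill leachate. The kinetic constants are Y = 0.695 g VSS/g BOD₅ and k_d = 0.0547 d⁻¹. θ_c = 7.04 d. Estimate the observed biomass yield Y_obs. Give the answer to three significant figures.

Y_obs ≈ 0.502 g VSS/g BOD₅

Y_obs = Y / (1 + k_d θ_c) = 0.695 / (1 + 0.0547 × 7.04) = 0.695 / 1.385 = 0.5018.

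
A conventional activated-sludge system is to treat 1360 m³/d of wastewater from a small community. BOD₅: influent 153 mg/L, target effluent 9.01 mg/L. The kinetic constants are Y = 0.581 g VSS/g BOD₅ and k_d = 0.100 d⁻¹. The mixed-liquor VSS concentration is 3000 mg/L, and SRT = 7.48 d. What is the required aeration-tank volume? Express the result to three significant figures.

Steady-state biomass mass balance: V·X·(1 + k_d·θ_c) = Y·Q·(S₀ − S)·θ_c, so V = 0.581 × 1360 × (153 − 9.01) × 7.48 / [3000 × (1 + 0.100 × 7.48)] = 8.51×10^5 / 5244 = 162.3 m³.

V ≈ 162 m³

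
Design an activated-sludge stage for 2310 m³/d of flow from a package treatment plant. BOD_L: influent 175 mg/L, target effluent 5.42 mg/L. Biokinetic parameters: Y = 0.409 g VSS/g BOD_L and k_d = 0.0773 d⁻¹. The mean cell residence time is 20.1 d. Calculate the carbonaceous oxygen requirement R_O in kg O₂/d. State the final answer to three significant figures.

R_O ≈ 303 kg O₂/d

The observed yield is Y_obs = Y/(1 + k_d·θ_c) = 0.409 / (1 + 0.0773 × 20.1) = 0.409 / 2.554 = 0.1602 g VSS per g BOD_L removed.
Substrate removed = Q·(S₀ − S) = 2310 m³/d × (175 − 5.42) g/m³ = 3.92×10^5 g/d = 391.7 kg/d.
Net sludge production P_X = 0.1602 × 391.7 = 62.74 kg VSS/d.
R_O = Q·ΔS − 1.42 P_X = 391.7 − 89.09 = 302.6 kg O₂/d.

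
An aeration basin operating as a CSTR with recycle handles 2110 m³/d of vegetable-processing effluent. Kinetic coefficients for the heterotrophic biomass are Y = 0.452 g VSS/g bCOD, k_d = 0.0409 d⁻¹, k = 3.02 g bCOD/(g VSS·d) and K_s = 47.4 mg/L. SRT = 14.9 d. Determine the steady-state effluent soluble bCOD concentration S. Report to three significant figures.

S ≈ 4.07 mg/L

Effluent substrate depends only on kinetics and SRT: S = K_s(1 + k_d θ_c) / [θ_c(Yk − k_d) − 1] = 47.4 × (1 + 0.0409 × 14.9) / [14.9 × (0.452 × 3.02 − 0.0409) − 1] = 76.29 / 18.73 = 4.073 mg/L.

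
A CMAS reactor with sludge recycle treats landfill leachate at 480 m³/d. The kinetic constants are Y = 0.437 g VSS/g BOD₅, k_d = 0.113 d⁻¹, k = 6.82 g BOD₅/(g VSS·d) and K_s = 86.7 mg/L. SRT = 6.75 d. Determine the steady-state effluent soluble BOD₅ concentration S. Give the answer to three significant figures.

S ≈ 8.33 mg/L

Effluent substrate depends only on kinetics and SRT: S = K_s(1 + k_d θ_c) / [θ_c(Yk − k_d) − 1] = 86.7 × (1 + 0.113 × 6.75) / [6.75 × (0.437 × 6.82 − 0.113) − 1] = 152.8 / 18.35 = 8.327 mg/L.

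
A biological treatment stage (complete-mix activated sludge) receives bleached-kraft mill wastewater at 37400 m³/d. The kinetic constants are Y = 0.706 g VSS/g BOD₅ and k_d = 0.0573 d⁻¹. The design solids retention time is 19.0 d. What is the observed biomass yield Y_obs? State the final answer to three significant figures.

Observed yield with endogenous decay: Y_obs = Y / (1 + k_d·θ_c) = 0.706 / (1 + 0.0573 × 19.0) = 0.706 / 2.089 = 0.3380 g VSS/g BOD₅.

Y_obs ≈ 0.338 g VSS/g BOD₅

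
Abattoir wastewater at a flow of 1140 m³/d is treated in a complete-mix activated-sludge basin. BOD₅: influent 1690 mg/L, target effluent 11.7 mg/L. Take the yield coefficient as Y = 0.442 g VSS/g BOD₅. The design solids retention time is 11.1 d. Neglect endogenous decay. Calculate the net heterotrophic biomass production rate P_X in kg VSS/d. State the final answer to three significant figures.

Since k_d ≈ 0, Y_obs = Y = 0.442 g VSS/g BOD₅.
ΔS = 1690 − 11.7 = 1678 mg/L, so the substrate removal rate is 1140 × 1678/1000 = 1913 kg BOD₅/d.
Biomass produced: P_X = Y_obs·Q·ΔS = 0.4420 × 1913 ≈ 845.7 kg VSS/d.

P_X ≈ 846 kg VSS/d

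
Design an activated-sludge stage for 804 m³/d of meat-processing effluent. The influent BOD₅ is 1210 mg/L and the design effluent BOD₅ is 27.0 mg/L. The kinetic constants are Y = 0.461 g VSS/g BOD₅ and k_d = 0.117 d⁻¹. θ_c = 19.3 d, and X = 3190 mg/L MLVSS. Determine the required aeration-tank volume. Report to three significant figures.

Rearranging the biomass balance for a CMAS with decay, V = Y·Q·ΔS·θ_c / [X·(1+k_d θ_c)] = 0.461 × 804 × (1210 − 27.0) × 19.3 / [3190 × (1 + 0.117 × 19.3)] = 8.46×10^6 / 10393 = 814.2 m³.

V ≈ 814 m³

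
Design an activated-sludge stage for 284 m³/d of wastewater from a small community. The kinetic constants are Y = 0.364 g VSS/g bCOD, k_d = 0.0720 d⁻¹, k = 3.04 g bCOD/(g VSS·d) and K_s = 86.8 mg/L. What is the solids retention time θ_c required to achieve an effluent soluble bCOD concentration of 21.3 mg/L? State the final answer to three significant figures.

At the target effluent, Y k S/(K_s+S) = 0.364×3.04×21.3/108.1 = 0.2180 d⁻¹.
θ_c = 1/(μ − k_d) = 1/(0.2180 − 0.0720) = 1/0.1460 = 6.848 d.

θ_c ≈ 6.85 d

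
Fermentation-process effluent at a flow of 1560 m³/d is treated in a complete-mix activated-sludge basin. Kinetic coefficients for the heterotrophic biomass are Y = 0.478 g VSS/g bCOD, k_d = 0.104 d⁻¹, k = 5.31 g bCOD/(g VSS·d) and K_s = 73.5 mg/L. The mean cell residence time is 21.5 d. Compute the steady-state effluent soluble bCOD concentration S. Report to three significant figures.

From the Monod/SRT balance for a CMAS, S = K_s·(1+k_d θ_c)/[θ_c·(Y k − k_d) − 1] = 73.5 × (1 + 0.104 × 21.5) / [21.5 × (0.478 × 5.31 − 0.104) − 1] = 237.8 / 51.33 = 4.633 mg/L.

S ≈ 4.63 mg/L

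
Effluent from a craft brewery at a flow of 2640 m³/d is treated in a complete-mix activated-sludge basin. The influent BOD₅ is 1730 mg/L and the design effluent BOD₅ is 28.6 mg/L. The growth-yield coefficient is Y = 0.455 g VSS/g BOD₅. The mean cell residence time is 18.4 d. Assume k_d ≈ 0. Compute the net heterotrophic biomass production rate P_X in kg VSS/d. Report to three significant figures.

P_X ≈ 2040 kg VSS/d

No decay correction is needed, so Y_obs = Y = 0.455.
Substrate removed = Q·(S₀ − S) = 2640 m³/d × (1730 − 28.6) g/m³ = 4.49×10^6 g/d = 4492 kg/d.
P_X = Y_obs · Q(S₀ − S) = 0.4550 × 4492 = 2044 kg VSS/d.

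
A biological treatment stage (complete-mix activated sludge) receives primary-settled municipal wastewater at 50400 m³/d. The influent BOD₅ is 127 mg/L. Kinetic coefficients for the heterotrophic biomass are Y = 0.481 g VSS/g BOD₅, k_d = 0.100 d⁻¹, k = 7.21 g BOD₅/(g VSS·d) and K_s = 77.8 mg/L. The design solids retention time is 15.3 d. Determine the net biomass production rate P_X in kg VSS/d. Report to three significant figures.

For a completely mixed reactor with recycle the Lawrence–McCarty relation gives S = K_s·(1 + k_d·θ_c) / [θ_c·(Y·k − k_d) − 1] = 77.8 × (1 + 0.100 × 15.3) / [15.3 × (0.481 × 7.21 − 0.100) − 1] = 196.8 / 50.53 = 3.895 mg/L.
The observed yield is Y_obs = Y/(1 + k_d·θ_c) = 0.481 / (1 + 0.100 × 15.3) = 0.481 / 2.530 = 0.1901 g VSS per g BOD₅ removed.
Mass of BOD₅ removed per day: Q(S₀ − S) = 50400 × 123.1 g/m³ = 6204 kg/d.
So the net sludge growth is P_X = 0.1901 × 6204 = 1180 kg VSS/d.

P_X ≈ 1180 kg VSS/d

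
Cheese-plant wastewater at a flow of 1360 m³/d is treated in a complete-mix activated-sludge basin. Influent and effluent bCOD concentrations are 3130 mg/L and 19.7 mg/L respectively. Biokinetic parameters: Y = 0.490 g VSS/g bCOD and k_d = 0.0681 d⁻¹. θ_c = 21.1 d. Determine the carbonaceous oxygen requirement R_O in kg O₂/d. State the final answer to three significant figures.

Y_obs = Y / (1 + k_d θ_c) = 0.490 / (1 + 0.0681 × 21.1) = 0.490 / 2.437 = 0.2011.
Substrate removed = Q·(S₀ − S) = 1360 m³/d × (3130 − 19.7) g/m³ = 4.23×10^6 g/d = 4230 kg/d.
P_X = Y_obs·Q·(S₀ − S) = 0.2011 × 4230 = 850.5 kg VSS/d.
R_O = Q·(S₀ − S) − 1.42·P_X = 4230 − 1.42 × 850.5 = 3022 kg O₂/d.

R_O ≈ 3020 kg O₂/d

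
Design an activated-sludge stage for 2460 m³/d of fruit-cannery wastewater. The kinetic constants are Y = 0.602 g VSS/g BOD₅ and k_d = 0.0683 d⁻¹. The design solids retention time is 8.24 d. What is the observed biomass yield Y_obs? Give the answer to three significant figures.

Y_obs ≈ 0.385 g VSS/g BOD₅

Observed yield with endogenous decay: Y_obs = Y / (1 + k_d·θ_c) = 0.602 / (1 + 0.0683 × 8.24) = 0.602 / 1.563 = 0.3852 g VSS/g BOD₅.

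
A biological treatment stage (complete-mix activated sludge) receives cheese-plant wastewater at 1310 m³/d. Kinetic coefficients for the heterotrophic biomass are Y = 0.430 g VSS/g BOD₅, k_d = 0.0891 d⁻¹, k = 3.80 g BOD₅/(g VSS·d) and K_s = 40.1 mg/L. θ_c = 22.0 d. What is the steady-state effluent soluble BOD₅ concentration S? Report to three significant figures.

S ≈ 3.60 mg/L

For a completely mixed reactor with recycle the Lawrence–McCarty relation gives S = K_s·(1 + k_d·θ_c) / [θ_c·(Y·k − k_d) − 1] = 40.1 × (1 + 0.0891 × 22.0) / [22.0 × (0.430 × 3.80 − 0.0891) − 1] = 118.7 / 32.99 = 3.598 mg/L.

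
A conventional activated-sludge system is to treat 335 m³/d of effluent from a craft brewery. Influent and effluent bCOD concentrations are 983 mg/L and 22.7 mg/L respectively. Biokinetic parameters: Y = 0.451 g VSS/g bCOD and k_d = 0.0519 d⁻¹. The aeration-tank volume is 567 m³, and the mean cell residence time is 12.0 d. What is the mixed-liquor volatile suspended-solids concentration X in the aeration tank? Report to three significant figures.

X ≈ 1890 mg/L

Solving the biomass balance for X: X = Y Q (S₀−S) θ_c / [V (1+k_d θ_c)] = 0.451 × 335 × (983 − 22.7) × 12.0 / [567 × (1 + 0.0519 × 12.0)] = 1892 mg/L.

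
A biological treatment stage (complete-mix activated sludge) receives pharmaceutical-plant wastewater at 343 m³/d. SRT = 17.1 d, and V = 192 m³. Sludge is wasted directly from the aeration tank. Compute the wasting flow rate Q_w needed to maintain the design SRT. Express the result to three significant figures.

For wasting at MLVSS concentration, Q_w = V/θ_c = 192.0/17.1 = 11.23 m³/d.

Q_w ≈ 11.2 m³/d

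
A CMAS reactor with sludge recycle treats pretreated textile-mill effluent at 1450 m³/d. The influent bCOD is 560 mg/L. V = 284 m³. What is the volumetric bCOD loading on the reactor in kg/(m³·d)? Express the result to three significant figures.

L_v ≈ 2.86 kg bCOD/(m³·d)

Volumetric loading L_v = Q·S₀ / V = 1450 × 560 g/m³ / 284.0 m³ = 2859 g/(m³·d) = 2.859 kg bCOD/(m³·d).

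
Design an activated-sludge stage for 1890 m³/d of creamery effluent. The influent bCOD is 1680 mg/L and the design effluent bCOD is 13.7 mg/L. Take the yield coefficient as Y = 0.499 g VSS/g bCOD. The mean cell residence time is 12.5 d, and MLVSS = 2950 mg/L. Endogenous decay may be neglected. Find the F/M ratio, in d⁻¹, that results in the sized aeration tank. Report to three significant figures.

F/M ≈ 0.162 d⁻¹

V·X = Y·Q·ΔS·θ_c gives V = 0.499 × 1890 × (1680 − 13.7) × 12.5 / 2950 = 6659 m³.
F/M = applied load / biomass = Q·S₀/(V·X) = 1890 × 1680 / (6659 × 2950) = 0.1616 d⁻¹.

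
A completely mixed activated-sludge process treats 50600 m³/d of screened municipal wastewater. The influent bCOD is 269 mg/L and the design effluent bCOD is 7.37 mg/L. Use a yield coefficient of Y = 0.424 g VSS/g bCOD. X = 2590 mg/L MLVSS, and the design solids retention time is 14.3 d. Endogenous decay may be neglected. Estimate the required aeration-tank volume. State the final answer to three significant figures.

V·X = Y·Q·ΔS·θ_c gives V = 0.424 × 50600 × (269 − 7.37) × 14.3 / 2590 = 30991 m³.

V ≈ 31000 m³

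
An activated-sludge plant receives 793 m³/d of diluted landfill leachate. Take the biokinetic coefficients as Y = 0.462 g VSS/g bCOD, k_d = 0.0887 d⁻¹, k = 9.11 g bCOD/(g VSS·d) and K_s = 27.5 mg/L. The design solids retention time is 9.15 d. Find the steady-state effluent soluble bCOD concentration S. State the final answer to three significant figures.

From the Monod/SRT balance for a CMAS, S = K_s·(1+k_d θ_c)/[θ_c·(Y k − k_d) − 1] = 27.5 × (1 + 0.0887 × 9.15) / [9.15 × (0.462 × 9.11 − 0.0887) − 1] = 49.82 / 36.70 = 1.358 mg/L.

S ≈ 1.36 mg/L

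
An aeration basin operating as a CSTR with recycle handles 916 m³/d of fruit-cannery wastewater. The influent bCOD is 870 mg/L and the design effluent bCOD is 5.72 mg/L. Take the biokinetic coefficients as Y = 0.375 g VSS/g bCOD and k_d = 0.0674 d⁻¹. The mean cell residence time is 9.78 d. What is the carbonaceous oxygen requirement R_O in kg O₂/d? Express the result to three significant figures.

Y_obs = Y / (1 + k_d θ_c) = 0.375 / (1 + 0.0674 × 9.78) = 0.375 / 1.659 = 0.2260.
Substrate removed = Q·(S₀ − S) = 916 m³/d × (870 − 5.72) g/m³ = 7.92×10^5 g/d = 791.7 kg/d.
Biomass synthesised: P_X = Y_obs × 791.7 = 178.9 kg VSS/d.
R_O = Q·(S₀ − S) − 1.42·P_X = 791.7 − 1.42 × 178.9 = 537.6 kg O₂/d.

R_O ≈ 538 kg O₂/d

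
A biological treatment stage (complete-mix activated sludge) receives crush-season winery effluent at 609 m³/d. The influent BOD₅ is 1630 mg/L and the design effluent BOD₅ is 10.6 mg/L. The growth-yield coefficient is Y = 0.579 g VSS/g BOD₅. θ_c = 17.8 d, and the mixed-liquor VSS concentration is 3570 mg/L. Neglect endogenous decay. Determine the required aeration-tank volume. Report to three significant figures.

V·X = Y·Q·ΔS·θ_c gives V = 0.579 × 609 × (1630 − 10.6) × 17.8 / 3570 = 2847 m³.

V ≈ 2850 m³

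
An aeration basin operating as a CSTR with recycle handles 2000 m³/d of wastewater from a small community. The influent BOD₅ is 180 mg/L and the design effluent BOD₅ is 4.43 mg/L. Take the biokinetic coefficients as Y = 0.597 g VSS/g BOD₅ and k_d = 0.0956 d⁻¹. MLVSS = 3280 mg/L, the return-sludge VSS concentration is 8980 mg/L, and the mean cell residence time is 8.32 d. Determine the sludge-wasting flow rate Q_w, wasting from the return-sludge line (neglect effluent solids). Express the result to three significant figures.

Steady-state biomass mass balance: V·X·(1 + k_d·θ_c) = Y·Q·(S₀ − S)·θ_c, so V = 0.597 × 2000 × (180 − 4.43) × 8.32 / [3280 × (1 + 0.0956 × 8.32)] = 1.74×10^6 / 5889 = 296.2 m³.
θ_c = V·X/(Q_w·X_r) when wasting from the recycle, so Q_w = V·X/(θ_c·X_r) = 296.2 × 3280 / (8.32 × 8980) = 13.00 m³/d.

Q_w ≈ 13.0 m³/d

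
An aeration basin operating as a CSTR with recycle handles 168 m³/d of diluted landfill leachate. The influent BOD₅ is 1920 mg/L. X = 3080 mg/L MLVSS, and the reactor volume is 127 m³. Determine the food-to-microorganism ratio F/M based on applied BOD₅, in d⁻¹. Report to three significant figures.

F/M = Q·S₀ / (V·X) = 168 × 1920 / (127.0 × 3080) = 0.8246 g BOD₅·(g VSS·d)⁻¹.

F/M ≈ 0.825 d⁻¹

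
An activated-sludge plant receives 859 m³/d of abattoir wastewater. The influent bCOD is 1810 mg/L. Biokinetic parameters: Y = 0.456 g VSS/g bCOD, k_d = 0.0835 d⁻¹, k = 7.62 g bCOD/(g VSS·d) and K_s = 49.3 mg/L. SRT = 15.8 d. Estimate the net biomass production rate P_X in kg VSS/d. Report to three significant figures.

P_X ≈ 305 kg VSS/d

Effluent substrate depends only on kinetics and SRT: S = K_s(1 + k_d θ_c) / [θ_c(Yk − k_d) − 1] = 49.3 × (1 + 0.0835 × 15.8) / [15.8 × (0.456 × 7.62 − 0.0835) − 1] = 114.3 / 52.58 = 2.175 mg/L.
Correct the yield for decay: Y_obs = Y/(1 + k_d θ_c) = 0.456 / (1 + 0.0835 × 15.8) = 0.456 / 2.319 = 0.1966.
Q·(S₀ − S) = 859 × (1810 − 2.17) × 10⁻³ = 1553 kg/d removed.
P_X = Y_obs · Q(S₀ − S) = 0.1966 × 1553 = 305.3 kg VSS/d.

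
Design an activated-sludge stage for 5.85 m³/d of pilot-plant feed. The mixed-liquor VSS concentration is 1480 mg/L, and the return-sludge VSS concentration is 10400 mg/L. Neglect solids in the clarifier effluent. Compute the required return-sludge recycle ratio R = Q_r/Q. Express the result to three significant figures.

Solids balance on the clarifier gives (1+R)X = R·X_r, so R = X/(X_r − X) = 1480 / (10400 − 1480) = 0.1659.

R ≈ 0.166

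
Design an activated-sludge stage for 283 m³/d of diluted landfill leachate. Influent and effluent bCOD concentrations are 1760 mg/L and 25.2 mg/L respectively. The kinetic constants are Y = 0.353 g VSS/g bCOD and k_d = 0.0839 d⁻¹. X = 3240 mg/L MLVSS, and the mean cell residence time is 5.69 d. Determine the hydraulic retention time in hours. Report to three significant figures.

τ ≈ 17.5 h

Steady-state biomass mass balance: V·X·(1 + k_d·θ_c) = Y·Q·(S₀ − S)·θ_c, so V = 0.353 × 283 × (1760 − 25.2) × 5.69 / [3240 × (1 + 0.0839 × 5.69)] = 9.86×10^5 / 4787 = 206.0 m³.
τ = V/Q = 206.0/283 = 0.7279 d, or 17.47 h.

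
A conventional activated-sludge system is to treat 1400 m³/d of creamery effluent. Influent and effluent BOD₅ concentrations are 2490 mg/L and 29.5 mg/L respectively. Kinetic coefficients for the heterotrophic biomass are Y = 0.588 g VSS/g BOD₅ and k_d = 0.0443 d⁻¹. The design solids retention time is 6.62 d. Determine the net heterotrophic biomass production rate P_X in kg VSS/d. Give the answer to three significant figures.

P_X ≈ 1570 kg VSS/d

Observed yield with endogenous decay: Y_obs = Y / (1 + k_d·θ_c) = 0.588 / (1 + 0.0443 × 6.62) = 0.588 / 1.293 = 0.4547 g VSS/g BOD₅.
ΔS = 2490 − 29.5 = 2460 mg/L, so the substrate removal rate is 1400 × 2460/1000 = 3445 kg BOD₅/d.
Net biomass production P_X = Y_obs × Q·(S₀ − S) = 0.4547 × 3445 = 1566 kg VSS/d.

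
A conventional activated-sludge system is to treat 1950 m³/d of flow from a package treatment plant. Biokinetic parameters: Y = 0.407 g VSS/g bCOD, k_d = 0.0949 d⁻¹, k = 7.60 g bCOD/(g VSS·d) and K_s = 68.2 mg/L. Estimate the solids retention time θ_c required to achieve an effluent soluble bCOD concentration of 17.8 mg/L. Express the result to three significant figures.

From 1/θ_c = Y·k·S/(K_s + S) − k_d: Y·k·S/(K_s+S) = 0.407 × 7.60 × 17.8 / (68.2 + 17.8) = 0.6402 d⁻¹.
θ_c = 1/(μ − k_d) = 1/(0.6402 − 0.0949) = 1/0.5453 = 1.834 d.

θ_c ≈ 1.83 d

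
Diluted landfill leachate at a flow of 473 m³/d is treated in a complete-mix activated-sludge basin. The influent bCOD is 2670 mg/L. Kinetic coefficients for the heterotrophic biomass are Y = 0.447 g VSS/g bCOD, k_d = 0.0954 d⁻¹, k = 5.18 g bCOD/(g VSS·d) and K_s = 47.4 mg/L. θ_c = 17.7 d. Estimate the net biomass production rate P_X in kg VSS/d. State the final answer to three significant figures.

Effluent substrate depends only on kinetics and SRT: S = K_s(1 + k_d θ_c) / [θ_c(Yk − k_d) − 1] = 47.4 × (1 + 0.0954 × 17.7) / [17.7 × (0.447 × 5.18 − 0.0954) − 1] = 127.4 / 38.30 = 3.328 mg/L.
Y_obs = Y / (1 + k_d θ_c) = 0.447 / (1 + 0.0954 × 17.7) = 0.447 / 2.689 = 0.1663.
Q·(S₀ − S) = 473 × (2670 − 3.33) × 10⁻³ = 1261 kg/d removed.
P_X = Y_obs · Q(S₀ − S) = 0.1663 × 1261 = 209.7 kg VSS/d.

P_X ≈ 210 kg VSS/d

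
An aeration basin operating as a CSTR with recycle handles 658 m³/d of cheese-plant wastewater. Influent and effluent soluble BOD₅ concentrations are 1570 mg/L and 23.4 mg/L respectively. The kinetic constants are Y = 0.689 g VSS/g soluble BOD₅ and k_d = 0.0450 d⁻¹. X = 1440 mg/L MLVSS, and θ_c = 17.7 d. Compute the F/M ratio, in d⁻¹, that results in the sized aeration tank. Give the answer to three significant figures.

Rearranging the biomass balance for a CMAS with decay, V = Y·Q·ΔS·θ_c / [X·(1+k_d θ_c)] = 0.689 × 658 × (1570 − 23.4) × 17.7 / [1440 × (1 + 0.0450 × 17.7)] = 1.24×10^7 / 2587 = 4797 m³.
F/M = Q·S₀ / (V·X) = 658 × 1570 / (4797 × 1440) = 0.1495 g soluble BOD₅·(g VSS·d)⁻¹.

F/M ≈ 0.150 d⁻¹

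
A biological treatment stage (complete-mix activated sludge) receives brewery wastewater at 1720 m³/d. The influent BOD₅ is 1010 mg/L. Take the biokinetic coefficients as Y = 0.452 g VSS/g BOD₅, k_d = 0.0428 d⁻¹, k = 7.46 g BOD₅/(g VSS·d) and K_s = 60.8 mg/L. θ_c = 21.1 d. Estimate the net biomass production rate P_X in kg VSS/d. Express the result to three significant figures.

P_X ≈ 412 kg VSS/d

From the Monod/SRT balance for a CMAS, S = K_s·(1+k_d θ_c)/[θ_c·(Y k − k_d) − 1] = 60.8 × (1 + 0.0428 × 21.1) / [21.1 × (0.452 × 7.46 − 0.0428) − 1] = 115.7 / 69.24 = 1.671 mg/L.
Observed yield with endogenous decay: Y_obs = Y / (1 + k_d·θ_c) = 0.452 / (1 + 0.0428 × 21.1) = 0.452 / 1.903 = 0.2375 g VSS/g BOD₅.
Mass of BOD₅ removed per day: Q(S₀ − S) = 1720 × 1008 g/m³ = 1734 kg/d.
So the net sludge growth is P_X = 0.2375 × 1734 = 411.9 kg VSS/d.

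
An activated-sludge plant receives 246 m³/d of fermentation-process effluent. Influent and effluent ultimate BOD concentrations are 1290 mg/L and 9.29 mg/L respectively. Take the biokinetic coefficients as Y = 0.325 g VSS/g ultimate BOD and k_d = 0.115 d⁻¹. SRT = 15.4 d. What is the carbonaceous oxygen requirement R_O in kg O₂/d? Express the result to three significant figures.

The observed yield is Y_obs = Y/(1 + k_d·θ_c) = 0.325 / (1 + 0.115 × 15.4) = 0.325 / 2.771 = 0.1173 g VSS per g ultimate BOD removed.
ΔS = 1290 − 9.29 = 1281 mg/L, so the substrate removal rate is 246 × 1281/1000 = 315.1 kg ultimate BOD/d.
Net sludge production P_X = 0.1173 × 315.1 = 36.95 kg VSS/d.
R_O = Q·(S₀ − S) − 1.42·P_X = 315.1 − 1.42 × 36.95 = 262.6 kg O₂/d.

R_O ≈ 263 kg O₂/d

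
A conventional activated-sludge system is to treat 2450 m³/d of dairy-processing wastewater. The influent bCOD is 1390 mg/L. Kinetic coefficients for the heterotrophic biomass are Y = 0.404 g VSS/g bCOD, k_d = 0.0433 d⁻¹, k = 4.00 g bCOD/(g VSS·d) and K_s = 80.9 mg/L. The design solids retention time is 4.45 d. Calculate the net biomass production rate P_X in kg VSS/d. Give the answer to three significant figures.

P_X ≈ 1140 kg VSS/d

For a completely mixed reactor with recycle the Lawrence–McCarty relation gives S = K_s·(1 + k_d·θ_c) / [θ_c·(Y·k − k_d) − 1] = 80.9 × (1 + 0.0433 × 4.45) / [4.45 × (0.404 × 4.00 − 0.0433) − 1] = 96.49 / 5.999 = 16.09 mg/L.
The observed yield is Y_obs = Y/(1 + k_d·θ_c) = 0.404 / (1 + 0.0433 × 4.45) = 0.404 / 1.193 = 0.3387 g VSS per g bCOD removed.
ΔS = 1390 − 16.1 = 1374 mg/L, so the substrate removal rate is 2450 × 1374/1000 = 3366 kg bCOD/d.
So the net sludge growth is P_X = 0.3387 × 3366 = 1140 kg VSS/d.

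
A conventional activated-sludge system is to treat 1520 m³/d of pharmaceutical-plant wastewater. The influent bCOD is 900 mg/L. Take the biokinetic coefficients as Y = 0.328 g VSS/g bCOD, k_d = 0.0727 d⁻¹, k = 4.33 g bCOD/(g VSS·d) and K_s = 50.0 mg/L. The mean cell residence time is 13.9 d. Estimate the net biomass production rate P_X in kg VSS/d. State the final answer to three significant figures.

From the Monod/SRT balance for a CMAS, S = K_s·(1+k_d θ_c)/[θ_c·(Y k − k_d) − 1] = 50.0 × (1 + 0.0727 × 13.9) / [13.9 × (0.328 × 4.33 − 0.0727) − 1] = 100.5 / 17.73 = 5.670 mg/L.
Correct the yield for decay: Y_obs = Y/(1 + k_d θ_c) = 0.328 / (1 + 0.0727 × 13.9) = 0.328 / 2.011 = 0.1631.
Substrate removed = Q·(S₀ − S) = 1520 m³/d × (900 − 5.67) g/m³ = 1.36×10^6 g/d = 1359 kg/d.
P_X = Y_obs · Q(S₀ − S) = 0.1631 × 1359 = 221.8 kg VSS/d.

P_X ≈ 222 kg VSS/d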